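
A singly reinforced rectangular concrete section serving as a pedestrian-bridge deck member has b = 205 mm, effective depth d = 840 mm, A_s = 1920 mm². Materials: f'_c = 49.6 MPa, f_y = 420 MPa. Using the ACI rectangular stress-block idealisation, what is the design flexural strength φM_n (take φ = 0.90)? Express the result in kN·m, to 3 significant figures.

φM_n ≈ 576 kN·m

T = A_s f_y = 1920 × 420 = 806400 N = 806.4 kN.
From C = T: a = T/(0.85 f'_c b) = 806400/(0.85 × 49.6 × 205) = 93.30 mm.
M_n = T(d − a/2) = 806.4 kN × (840 − 46.65) mm = 639.76 kN·m.
φM_n = 0.90 × 639.76 = 575.78 kN·m.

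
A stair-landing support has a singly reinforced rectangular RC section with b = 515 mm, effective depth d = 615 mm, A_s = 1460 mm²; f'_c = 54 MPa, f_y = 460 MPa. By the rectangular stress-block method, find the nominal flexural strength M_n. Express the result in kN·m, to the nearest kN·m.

T = A_s f_y = 1460 × 460 = 671600 N = 671.6 kN.
From C = T: a = T/(0.85 f'_c b) = 671600/(0.85 × 54 × 515) = 28.41 mm.
M_n = T(d − a/2) = 671.6 kN × (615 − 14.205) mm = 403.49 kN·m.

M_n ≈ 403 kN·m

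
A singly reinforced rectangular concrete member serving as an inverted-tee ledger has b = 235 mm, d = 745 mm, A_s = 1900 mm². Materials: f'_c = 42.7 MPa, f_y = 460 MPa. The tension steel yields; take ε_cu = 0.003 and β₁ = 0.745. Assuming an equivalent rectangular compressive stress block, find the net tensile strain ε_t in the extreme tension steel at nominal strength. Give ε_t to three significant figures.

ε_t ≈ 0.0132

a = A_s f_y/(0.85 f'_c b) = 102.47 mm.
β₁ = 0.745, so c = a/β₁ = 102.47/0.745 = 137.54 mm.
From the linear strain diagram with ε_cu = 0.003: ε_t = 0.003 (d − c)/c = 0.003 × (745 − 137.54)/137.54 = 0.0132.
Since ε_t ≥ 0.005, the section is tension-controlled.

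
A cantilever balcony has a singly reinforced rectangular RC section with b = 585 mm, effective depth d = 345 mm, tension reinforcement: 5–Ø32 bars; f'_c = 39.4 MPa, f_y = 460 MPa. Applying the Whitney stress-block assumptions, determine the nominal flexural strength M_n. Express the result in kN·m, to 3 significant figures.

A_s = 5 × 804 = 4020 mm².
T = A_s f_y = 4020 × 460 = 1849200 N = 1849.2 kN.
From C = T: a = T/(0.85 f'_c b) = 1849200/(0.85 × 39.4 × 585) = 94.39 mm.
M_n = T(d − a/2) = 1849.2 kN × (345 − 47.195) mm = 550.70 kN·m.

M_n ≈ 551 kN·m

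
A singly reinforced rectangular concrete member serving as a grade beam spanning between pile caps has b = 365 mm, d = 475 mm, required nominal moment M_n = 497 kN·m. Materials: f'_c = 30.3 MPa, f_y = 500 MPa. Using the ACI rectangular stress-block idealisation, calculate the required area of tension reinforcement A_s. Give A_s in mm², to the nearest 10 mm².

With M_n = 0.85 f'_c a b (d − a/2), solve the quadratic for a:
a = d − √(d² − 2M_n/(0.85 f'_c b)) = 475 − √(475² − 2 × 497×10⁶/(0.85 × 30.3 × 365)) = 128.75 mm.
A_s = 0.85 f'_c a b / f_y = 0.85 × 30.3 × 128.75 × 365 / 500 = 2420.6 mm².

A_s ≈ 2420 mm²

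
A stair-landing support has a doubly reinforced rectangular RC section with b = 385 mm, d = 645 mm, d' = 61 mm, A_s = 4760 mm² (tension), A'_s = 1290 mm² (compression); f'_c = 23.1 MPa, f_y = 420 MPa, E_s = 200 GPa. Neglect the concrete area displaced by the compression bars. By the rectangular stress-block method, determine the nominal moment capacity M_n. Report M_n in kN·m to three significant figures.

Assume both tension and compression steel yield.
Net tension couple steel: A_s − A'_s = 3470 mm².
a = (A_s − A'_s) f_y / (0.85 f'_c b) = 1457400/(0.85 × 23.1 × 385) = 192.79 mm.
c = a/β₁ = 192.79/0.85 = 226.81 mm; ε'_s = 0.003(c − d')/c = 0.0022 ≥ f_y/E_s = 0.0021, so compression steel does yield.
M_n = (A_s − A'_s) f_y (d − a/2) + A'_s f_y (d − d') = [1457400 × (645 − 96.395) + 541800 × (645 − 61)] × 10⁻⁶ = 799.54 + 316.41 = 1115.95 kN·m.

M_n ≈ 1120 kN·m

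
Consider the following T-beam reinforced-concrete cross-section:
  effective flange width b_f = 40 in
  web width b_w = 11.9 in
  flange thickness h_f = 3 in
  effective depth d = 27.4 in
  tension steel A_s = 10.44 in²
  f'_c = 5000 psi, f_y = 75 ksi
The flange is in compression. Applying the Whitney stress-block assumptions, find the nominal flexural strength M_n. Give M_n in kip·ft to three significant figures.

Tension: T = A_s f_y = 10.44 × 75 = 783 kips.
Try a within the flange: a = T/(0.85 f'_c b_f) = 783/(0.85 × 5 × 40) = 4.606 in.
a = 4.606 > h_f = 3 in: the block extends into the web. Split into flange-overhang and web parts.
C_f = 0.85 f'_c (b_f − b_w) h_f = 0.85 × 5 × (40 − 11.9) × 3 = 358.3 kips.
Remaining web compression depth: a_w = (T − C_f)/(0.85 f'_c b_w) = (783 − 358.3)/(0.85 × 5 × 11.9) = 8.397 in.
M_n = C_f(d − h_f/2) + (T − C_f)(d − a_w/2) = 358.3 × (27.4 − 1.5) + 424.7 × (27.4 − 4.1985) = 9280.0 + 9853.7 = 19133.7 kip·in.
M_n = 19133.7/12 = 1594.48 kip·ft.

M_n ≈ 1590 kip·ft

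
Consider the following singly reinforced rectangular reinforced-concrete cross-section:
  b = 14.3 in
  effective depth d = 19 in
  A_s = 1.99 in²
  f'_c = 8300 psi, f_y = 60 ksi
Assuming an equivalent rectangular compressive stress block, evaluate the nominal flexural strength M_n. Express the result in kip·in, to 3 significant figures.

T = A_s f_y = 1.99 × 60 = 119.4 kips.
a = T/(0.85 f'_c b) = 119.4/(0.85 × 8.3 × 14.3) = 1.184 in.
M_n = T(d − a/2) = 119.4 × (19 − 0.592) = 2197.9 kip·in.

M_n ≈ 2200 kip·in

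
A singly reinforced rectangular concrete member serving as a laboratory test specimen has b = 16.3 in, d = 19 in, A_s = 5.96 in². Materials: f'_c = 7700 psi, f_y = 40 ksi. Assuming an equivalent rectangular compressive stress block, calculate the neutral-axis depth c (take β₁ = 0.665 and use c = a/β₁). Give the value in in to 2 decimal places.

T = A_s f_y = 5.96 × 40 = 238.4 kips.
a = T/(0.85 f'_c b) = 238.4/(0.85 × 7.7 × 16.3) = 2.2346 in.
With β₁ = 0.665, c = a/β₁ = 2.2346/0.665 = 3.36 in.

c ≈ 3.36 in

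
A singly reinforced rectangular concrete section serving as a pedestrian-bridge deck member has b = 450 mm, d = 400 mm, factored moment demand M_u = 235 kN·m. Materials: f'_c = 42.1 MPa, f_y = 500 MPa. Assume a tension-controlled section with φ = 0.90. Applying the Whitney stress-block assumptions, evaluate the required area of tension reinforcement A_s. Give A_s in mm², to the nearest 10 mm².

A_s ≈ 1380 mm²

M_n = M_u/φ = 235/0.90 = 261.111 kN·m.
With M_n = 0.85 f'_c a b (d − a/2), solve the quadratic for a:
a = d − √(d² − 2M_n/(0.85 f'_c b)) = 400 − √(400² − 2 × 261.111×10⁶/(0.85 × 42.1 × 450)) = 42.83 mm.
A_s = 0.85 f'_c a b / f_y = 0.85 × 42.1 × 42.83 × 450 / 500 = 1379.4 mm².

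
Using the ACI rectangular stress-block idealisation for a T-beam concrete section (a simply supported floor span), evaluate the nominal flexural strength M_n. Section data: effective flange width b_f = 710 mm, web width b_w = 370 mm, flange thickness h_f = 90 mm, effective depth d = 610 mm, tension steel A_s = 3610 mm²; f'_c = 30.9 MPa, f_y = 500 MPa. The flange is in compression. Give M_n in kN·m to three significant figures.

Tension: T = A_s f_y = 3610 × 500 = 1805000 N.
Try a within the flange: a = T/(0.85 f'_c b_f) = 1805000/(0.85 × 30.9 × 710) = 96.79 mm.
a = 96.79 > h_f = 90 mm: the block extends into the web. Split into flange-overhang and web parts.
C_f = 0.85 f'_c (b_f − b_w) h_f = 0.85 × 30.9 × (710 − 370) × 90 = 803709 N.
Remaining web compression depth: a_w = (T − C_f)/(0.85 f'_c b_w) = (1805000 − 803709)/(0.85 × 30.9 × 370) = 103.03 mm.
M_n = C_f(d − h_f/2) + (T − C_f)(d − a_w/2) = 803709 × (610 − 45) + 1001291 × (610 − 51.515) = 454.10 + 559.21 = 1013.31 × 10⁶ N·mm.
M_n = 1013.31 kN·m.

M_n ≈ 1010 kN·m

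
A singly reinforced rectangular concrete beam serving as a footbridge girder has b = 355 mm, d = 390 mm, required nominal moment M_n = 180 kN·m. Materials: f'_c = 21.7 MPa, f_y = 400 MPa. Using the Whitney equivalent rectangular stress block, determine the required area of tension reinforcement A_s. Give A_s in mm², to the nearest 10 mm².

With M_n = 0.85 f'_c a b (d − a/2), solve the quadratic for a:
a = d − √(d² − 2M_n/(0.85 f'_c b)) = 390 − √(390² − 2 × 180×10⁶/(0.85 × 21.7 × 355)) = 78.36 mm.
A_s = 0.85 f'_c a b / f_y = 0.85 × 21.7 × 78.36 × 355 / 400 = 1282.7 mm².

A_s ≈ 1280 mm²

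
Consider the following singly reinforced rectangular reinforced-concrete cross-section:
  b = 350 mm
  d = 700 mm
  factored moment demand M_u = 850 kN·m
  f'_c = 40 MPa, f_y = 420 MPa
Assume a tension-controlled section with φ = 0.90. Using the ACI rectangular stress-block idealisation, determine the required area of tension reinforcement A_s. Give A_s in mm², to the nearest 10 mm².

A_s ≈ 3530 mm²

M_n = M_u/φ = 850/0.90 = 944.444 kN·m.
With M_n = 0.85 f'_c a b (d − a/2), solve the quadratic for a:
a = d − √(d² − 2M_n/(0.85 f'_c b)) = 700 − √(700² − 2 × 944.444×10⁶/(0.85 × 40 × 350)) = 124.44 mm.
A_s = 0.85 f'_c a b / f_y = 0.85 × 40 × 124.44 × 350 / 420 = 3525.8 mm².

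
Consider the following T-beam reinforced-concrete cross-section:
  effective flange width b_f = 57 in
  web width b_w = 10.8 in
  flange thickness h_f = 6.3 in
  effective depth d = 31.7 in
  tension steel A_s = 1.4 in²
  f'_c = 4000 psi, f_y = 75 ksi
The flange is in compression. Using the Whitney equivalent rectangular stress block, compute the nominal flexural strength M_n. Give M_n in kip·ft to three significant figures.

M_n ≈ 275 kip·ft

Tension: T = A_s f_y = 1.4 × 75 = 105 kips.
Try a within the flange: a = T/(0.85 f'_c b_f) = 105/(0.85 × 4 × 57) = 0.542 in.
Since a = 0.542 ≤ h_f = 6.3 in, the stress block lies entirely in the flange; analyse as a rectangular beam of width b_f.
M_n = T(d − a/2) = 105 × (31.7 − 0.271) = 3300.0 kip·in.
M_n = 3300.0/12 = 275.00 kip·ft.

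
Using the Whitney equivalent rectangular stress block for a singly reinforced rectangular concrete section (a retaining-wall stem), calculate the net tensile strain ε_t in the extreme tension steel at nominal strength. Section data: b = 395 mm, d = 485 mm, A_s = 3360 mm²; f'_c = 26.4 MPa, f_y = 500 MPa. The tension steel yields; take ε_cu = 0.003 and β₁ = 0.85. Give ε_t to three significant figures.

a = A_s f_y/(0.85 f'_c b) = 189.53 mm.
β₁ = 0.85, so c = a/β₁ = 189.53/0.85 = 222.98 mm.
From the linear strain diagram with ε_cu = 0.003: ε_t = 0.003 (d − c)/c = 0.003 × (485 − 222.98)/222.98 = 0.00353.
ε_t < 0.004 — the section is over-reinforced for flexure under ACI limits.

ε_t ≈ 0.00353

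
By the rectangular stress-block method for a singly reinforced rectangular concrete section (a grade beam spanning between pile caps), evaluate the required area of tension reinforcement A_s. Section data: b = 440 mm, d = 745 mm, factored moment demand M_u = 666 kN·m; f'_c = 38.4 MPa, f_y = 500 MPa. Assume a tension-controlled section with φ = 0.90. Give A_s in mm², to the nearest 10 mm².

A_s ≈ 2090 mm²

M_n = M_u/φ = 666/0.90 = 740 kN·m.
With M_n = 0.85 f'_c a b (d − a/2), solve the quadratic for a:
a = d − √(d² − 2M_n/(0.85 f'_c b)) = 745 − √(745² − 2 × 740×10⁶/(0.85 × 38.4 × 440)) = 72.71 mm.
A_s = 0.85 f'_c a b / f_y = 0.85 × 38.4 × 72.71 × 440 / 500 = 2088.5 mm².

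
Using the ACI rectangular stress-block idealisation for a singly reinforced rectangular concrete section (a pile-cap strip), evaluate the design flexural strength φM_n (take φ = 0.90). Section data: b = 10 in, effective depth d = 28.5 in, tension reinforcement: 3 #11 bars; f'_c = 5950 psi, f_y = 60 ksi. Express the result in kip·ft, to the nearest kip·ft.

A_s = 3 × 1.56 = 4.68 in².
T = A_s f_y = 4.68 × 60 = 280.8 kips.
a = T/(0.85 f'_c b) = 280.8/(0.85 × 5.95 × 10) = 5.552 in.
M_n = T(d − a/2) = 280.8 × (28.5 − 2.776) = 7223.3 kip·in = 7223.3/12 = 601.94 kip·ft.
φM_n = 0.90 × 601.94 = 541.75 kip·ft.

φM_n ≈ 542 kip·ft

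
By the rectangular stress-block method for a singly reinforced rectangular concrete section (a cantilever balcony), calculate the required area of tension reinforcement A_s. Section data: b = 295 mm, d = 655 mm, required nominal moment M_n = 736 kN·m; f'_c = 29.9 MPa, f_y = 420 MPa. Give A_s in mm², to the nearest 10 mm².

With M_n = 0.85 f'_c a b (d − a/2), solve the quadratic for a:
a = d − √(d² − 2M_n/(0.85 f'_c b)) = 655 − √(655² − 2 × 736×10⁶/(0.85 × 29.9 × 295)) = 172.62 mm.
A_s = 0.85 f'_c a b / f_y = 0.85 × 29.9 × 172.62 × 295 / 420 = 3081.4 mm².

A_s ≈ 3080 mm²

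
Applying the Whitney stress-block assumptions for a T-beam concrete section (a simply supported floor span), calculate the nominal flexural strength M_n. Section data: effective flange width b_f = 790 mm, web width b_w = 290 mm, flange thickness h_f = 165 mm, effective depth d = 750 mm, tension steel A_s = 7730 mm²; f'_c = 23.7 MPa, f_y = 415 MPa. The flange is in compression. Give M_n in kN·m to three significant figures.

M_n ≈ 2060 kN·m

Tension: T = A_s f_y = 7730 × 415 = 3207950 N.
Try a within the flange: a = T/(0.85 f'_c b_f) = 3207950/(0.85 × 23.7 × 790) = 201.57 mm.
a = 201.57 > h_f = 165 mm: the block extends into the web. Split into flange-overhang and web parts.
C_f = 0.85 f'_c (b_f − b_w) h_f = 0.85 × 23.7 × (790 − 290) × 165 = 1661963 N.
Remaining web compression depth: a_w = (T − C_f)/(0.85 f'_c b_w) = (3207950 − 1661963)/(0.85 × 23.7 × 290) = 264.63 mm.
M_n = C_f(d − h_f/2) + (T − C_f)(d − a_w/2) = 1661963 × (750 − 82.5) + 1545987 × (750 − 132.315) = 1109.36 + 954.93 = 2064.29 × 10⁶ N·mm.
M_n = 2064.29 kN·m.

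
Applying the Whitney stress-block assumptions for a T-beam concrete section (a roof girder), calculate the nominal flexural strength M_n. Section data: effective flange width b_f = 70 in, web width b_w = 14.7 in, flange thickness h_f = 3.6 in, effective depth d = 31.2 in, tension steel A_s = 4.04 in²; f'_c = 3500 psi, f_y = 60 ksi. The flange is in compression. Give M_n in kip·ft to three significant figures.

M_n ≈ 618 kip·ft

Tension: T = A_s f_y = 4.04 × 60 = 242.4 kips.
Try a within the flange: a = T/(0.85 f'_c b_f) = 242.4/(0.85 × 3.5 × 70) = 1.164 in.
Since a = 1.164 ≤ h_f = 3.6 in, the stress block lies entirely in the flange; analyse as a rectangular beam of width b_f.
M_n = T(d − a/2) = 242.4 × (31.2 − 0.582) = 7421.8 kip·in.
M_n = 7421.8/12 = 618.48 kip·ft.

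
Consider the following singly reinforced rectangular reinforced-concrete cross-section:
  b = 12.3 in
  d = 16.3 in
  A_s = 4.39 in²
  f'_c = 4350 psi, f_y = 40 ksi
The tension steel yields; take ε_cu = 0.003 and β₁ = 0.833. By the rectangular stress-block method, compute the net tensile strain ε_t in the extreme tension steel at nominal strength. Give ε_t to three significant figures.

ε_t ≈ 0.00755

a = A_s f_y/(0.85 f'_c b) = 3.861 in.
β₁ = 0.833, so c = a/β₁ = 3.861/0.833 = 4.635 in.
From the linear strain diagram with ε_cu = 0.003: ε_t = 0.003 (d − c)/c = 0.003 × (16.3 − 4.635)/4.635 = 0.00755.
Since ε_t ≥ 0.005, the section is tension-controlled.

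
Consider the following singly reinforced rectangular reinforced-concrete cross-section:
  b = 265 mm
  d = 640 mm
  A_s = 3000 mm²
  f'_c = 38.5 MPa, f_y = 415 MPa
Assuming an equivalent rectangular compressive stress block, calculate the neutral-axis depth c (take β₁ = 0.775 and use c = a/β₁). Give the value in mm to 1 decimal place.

c ≈ 185.2 mm

T = A_s f_y = 3000 × 415 = 1245000 N = 1245 kN.
Setting C = 0.85 f'_c a b equal to T: a = 1245000/(0.85 × 38.5 × 265) = 143.563 mm.
With β₁ = 0.775, c = a/β₁ = 143.563/0.775 = 185.2 mm.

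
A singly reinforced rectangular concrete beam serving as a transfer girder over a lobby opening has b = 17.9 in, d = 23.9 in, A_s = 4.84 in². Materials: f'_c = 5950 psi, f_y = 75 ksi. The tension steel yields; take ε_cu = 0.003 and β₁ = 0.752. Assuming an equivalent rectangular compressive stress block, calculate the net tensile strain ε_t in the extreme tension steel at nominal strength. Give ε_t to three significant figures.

ε_t ≈ 0.0104

a = A_s f_y/(0.85 f'_c b) = 4.010 in.
β₁ = 0.752, so c = a/β₁ = 4.010/0.752 = 5.332 in.
From the linear strain diagram with ε_cu = 0.003: ε_t = 0.003 (d − c)/c = 0.003 × (23.9 − 5.332)/5.332 = 0.0104.
Since ε_t ≥ 0.005, the section is tension-controlled.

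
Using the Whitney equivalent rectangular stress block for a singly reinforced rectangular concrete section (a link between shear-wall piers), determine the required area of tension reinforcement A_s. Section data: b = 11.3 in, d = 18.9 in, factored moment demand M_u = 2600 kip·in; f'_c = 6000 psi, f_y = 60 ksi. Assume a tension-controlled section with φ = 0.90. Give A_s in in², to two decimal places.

M_n = M_u/φ = 2600/0.90 = 2888.89 kip·in.
From M_n = 0.85 f'_c a b (d − a/2):
a = d − √(d² − 2M_n/(0.85 f'_c b)) = 18.9 − √(18.9² − 2 × 2888.89/(0.85 × 6 × 11.3)) = 2.870 in.
A_s = 0.85 f'_c a b / f_y = 0.85 × 6 × 2.870 × 11.3 / 60 = 2.757 in².

A_s ≈ 2.76 in²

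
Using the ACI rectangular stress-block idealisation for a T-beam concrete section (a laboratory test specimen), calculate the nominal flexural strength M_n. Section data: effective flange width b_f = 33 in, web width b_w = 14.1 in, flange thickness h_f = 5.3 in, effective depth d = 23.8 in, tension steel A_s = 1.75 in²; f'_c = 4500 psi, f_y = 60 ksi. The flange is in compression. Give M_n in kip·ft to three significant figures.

Tension: T = A_s f_y = 1.75 × 60 = 105 kips.
Try a within the flange: a = T/(0.85 f'_c b_f) = 105/(0.85 × 4.5 × 33) = 0.832 in.
Since a = 0.832 ≤ h_f = 5.3 in, the stress block lies entirely in the flange; analyse as a rectangular beam of width b_f.
M_n = T(d − a/2) = 105 × (23.8 − 0.416) = 2455.3 kip·in.
M_n = 2455.3/12 = 204.61 kip·ft.

M_n ≈ 205 kip·ft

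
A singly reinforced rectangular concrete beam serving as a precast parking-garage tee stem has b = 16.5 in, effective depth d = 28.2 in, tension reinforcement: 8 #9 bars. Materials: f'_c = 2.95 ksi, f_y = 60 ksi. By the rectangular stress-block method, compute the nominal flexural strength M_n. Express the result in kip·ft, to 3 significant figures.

A_s = 8 × 1 = 8 in².
T = A_s f_y = 8 × 60 = 480 kips.
a = T/(0.85 f'_c b) = 480/(0.85 × 2.95 × 16.5) = 11.602 in.
M_n = T(d − a/2) = 480 × (28.2 − 5.801) = 10751.5 kip·in = 10751.5/12 = 895.96 kip·ft.

M_n ≈ 896 kip·ft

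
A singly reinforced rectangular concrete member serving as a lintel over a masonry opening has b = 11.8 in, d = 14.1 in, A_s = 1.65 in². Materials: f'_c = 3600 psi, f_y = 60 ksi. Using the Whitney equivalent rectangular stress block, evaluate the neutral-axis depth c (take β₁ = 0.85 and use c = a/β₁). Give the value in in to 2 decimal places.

T = A_s f_y = 1.65 × 60 = 99 kips.
a = T/(0.85 f'_c b) = 99/(0.85 × 3.6 × 11.8) = 2.7418 in.
With β₁ = 0.85, c = a/β₁ = 2.7418/0.85 = 3.23 in.

c ≈ 3.23 in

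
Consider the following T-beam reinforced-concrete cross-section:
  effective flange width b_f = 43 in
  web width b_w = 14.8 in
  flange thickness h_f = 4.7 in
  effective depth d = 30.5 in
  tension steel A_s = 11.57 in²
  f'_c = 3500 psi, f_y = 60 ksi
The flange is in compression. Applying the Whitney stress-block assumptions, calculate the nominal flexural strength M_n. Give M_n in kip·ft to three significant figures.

M_n ≈ 1600 kip·ft

Tension: T = A_s f_y = 11.57 × 60 = 694.2 kips.
Try a within the flange: a = T/(0.85 f'_c b_f) = 694.2/(0.85 × 3.5 × 43) = 5.427 in.
a = 5.427 > h_f = 4.7 in: the block extends into the web. Split into flange-overhang and web parts.
C_f = 0.85 f'_c (b_f − b_w) h_f = 0.85 × 3.5 × (43 − 14.8) × 4.7 = 394.3 kips.
Remaining web compression depth: a_w = (T − C_f)/(0.85 f'_c b_w) = (694.2 − 394.3)/(0.85 × 3.5 × 14.8) = 6.811 in.
M_n = C_f(d − h_f/2) + (T − C_f)(d − a_w/2) = 394.3 × (30.5 − 2.35) + 299.9 × (30.5 − 3.4055) = 11099.5 + 8125.6 = 19225.1 kip·in.
M_n = 19225.1/12 = 1602.09 kip·ft.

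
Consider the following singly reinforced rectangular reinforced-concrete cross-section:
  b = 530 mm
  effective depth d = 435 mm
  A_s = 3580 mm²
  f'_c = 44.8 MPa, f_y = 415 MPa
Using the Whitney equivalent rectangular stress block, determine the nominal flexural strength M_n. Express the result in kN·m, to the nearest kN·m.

T = A_s f_y = 3580 × 415 = 1485700 N = 1485.7 kN.
From C = T: a = T/(0.85 f'_c b) = 1485700/(0.85 × 44.8 × 530) = 73.61 mm.
M_n = T(d − a/2) = 1485.7 kN × (435 − 36.805) mm = 591.60 kN·m.

M_n ≈ 592 kN·m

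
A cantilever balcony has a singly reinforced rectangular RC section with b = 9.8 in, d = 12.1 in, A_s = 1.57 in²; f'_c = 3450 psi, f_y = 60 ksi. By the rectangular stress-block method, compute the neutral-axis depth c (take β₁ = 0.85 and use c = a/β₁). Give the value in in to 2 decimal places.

T = A_s f_y = 1.57 × 60 = 94.2 kips.
a = T/(0.85 f'_c b) = 94.2/(0.85 × 3.45 × 9.8) = 3.2778 in.
With β₁ = 0.85, c = a/β₁ = 3.2778/0.85 = 3.86 in.

c ≈ 3.86 in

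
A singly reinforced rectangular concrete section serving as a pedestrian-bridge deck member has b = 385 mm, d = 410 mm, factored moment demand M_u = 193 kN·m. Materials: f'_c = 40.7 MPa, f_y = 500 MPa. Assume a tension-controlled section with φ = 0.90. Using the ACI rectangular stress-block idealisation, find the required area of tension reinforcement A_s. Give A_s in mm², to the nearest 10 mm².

A_s ≈ 1100 mm²

M_n = M_u/φ = 193/0.90 = 214.444 kN·m.
With M_n = 0.85 f'_c a b (d − a/2), solve the quadratic for a:
a = d − √(d² − 2M_n/(0.85 f'_c b)) = 410 − √(410² − 2 × 214.444×10⁶/(0.85 × 40.7 × 385)) = 41.36 mm.
A_s = 0.85 f'_c a b / f_y = 0.85 × 40.7 × 41.36 × 385 / 500 = 1101.8 mm².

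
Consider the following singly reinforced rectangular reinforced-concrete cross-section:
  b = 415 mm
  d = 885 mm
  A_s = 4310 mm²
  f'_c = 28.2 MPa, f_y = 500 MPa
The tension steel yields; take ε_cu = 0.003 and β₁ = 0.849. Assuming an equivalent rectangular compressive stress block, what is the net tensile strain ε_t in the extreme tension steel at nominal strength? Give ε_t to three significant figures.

a = A_s f_y/(0.85 f'_c b) = 216.64 mm.
β₁ = 0.849, so c = a/β₁ = 216.64/0.849 = 255.17 mm.
From the linear strain diagram with ε_cu = 0.003: ε_t = 0.003 (d − c)/c = 0.003 × (885 − 255.17)/255.17 = 0.00740.
Since ε_t ≥ 0.005, the section is tension-controlled.

ε_t ≈ 0.00740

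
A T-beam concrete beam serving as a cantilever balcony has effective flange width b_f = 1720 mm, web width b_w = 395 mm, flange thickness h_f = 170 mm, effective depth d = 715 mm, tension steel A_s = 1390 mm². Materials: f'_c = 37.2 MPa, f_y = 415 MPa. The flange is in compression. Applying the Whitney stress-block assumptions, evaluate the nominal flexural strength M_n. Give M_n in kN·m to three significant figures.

Tension: T = A_s f_y = 1390 × 415 = 576850 N.
Try a within the flange: a = T/(0.85 f'_c b_f) = 576850/(0.85 × 37.2 × 1720) = 10.61 mm.
Since a = 10.61 ≤ h_f = 170 mm, the stress block lies entirely in the flange; analyse as a rectangular beam of width b_f.
M_n = T(d − a/2) = 576850 × (715 − 5.305) = 409.39 × 10⁶ N·mm.
M_n = 409.39 kN·m.

M_n ≈ 409 kN·m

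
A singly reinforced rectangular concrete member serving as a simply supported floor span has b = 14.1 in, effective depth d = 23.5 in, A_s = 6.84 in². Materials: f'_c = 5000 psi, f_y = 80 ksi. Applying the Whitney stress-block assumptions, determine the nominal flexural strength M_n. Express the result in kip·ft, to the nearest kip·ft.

T = A_s f_y = 6.84 × 80 = 547.2 kips.
a = T/(0.85 f'_c b) = 547.2/(0.85 × 5 × 14.1) = 9.131 in.
M_n = T(d − a/2) = 547.2 × (23.5 − 4.5655) = 10361.0 kip·in = 10361.0/12 = 863.42 kip·ft.

M_n ≈ 863 kip·ft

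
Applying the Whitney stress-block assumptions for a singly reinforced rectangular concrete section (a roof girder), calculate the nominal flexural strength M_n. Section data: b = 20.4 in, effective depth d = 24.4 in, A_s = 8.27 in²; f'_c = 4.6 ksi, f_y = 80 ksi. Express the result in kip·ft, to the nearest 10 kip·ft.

T = A_s f_y = 8.27 × 80 = 661.6 kips.
a = T/(0.85 f'_c b) = 661.6/(0.85 × 4.6 × 20.4) = 8.294 in.
M_n = T(d − a/2) = 661.6 × (24.4 − 4.147) = 13399.4 kip·in = 13399.4/12 = 1116.62 kip·ft.

M_n ≈ 1120 kip·ft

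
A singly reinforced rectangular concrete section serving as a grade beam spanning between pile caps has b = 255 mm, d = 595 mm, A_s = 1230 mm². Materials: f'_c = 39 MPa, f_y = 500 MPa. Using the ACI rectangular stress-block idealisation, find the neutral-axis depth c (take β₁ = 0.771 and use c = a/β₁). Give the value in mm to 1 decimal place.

c ≈ 94.4 mm

T = A_s f_y = 1230 × 500 = 615000 N = 615 kN.
Setting C = 0.85 f'_c a b equal to T: a = 615000/(0.85 × 39 × 255) = 72.753 mm.
With β₁ = 0.771, c = a/β₁ = 72.753/0.771 = 94.4 mm.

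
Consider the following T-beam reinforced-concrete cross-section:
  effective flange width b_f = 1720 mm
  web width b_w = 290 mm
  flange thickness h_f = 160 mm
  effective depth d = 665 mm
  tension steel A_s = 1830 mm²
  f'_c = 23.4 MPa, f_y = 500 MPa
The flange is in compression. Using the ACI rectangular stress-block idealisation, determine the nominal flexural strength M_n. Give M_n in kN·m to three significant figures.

M_n ≈ 596 kN·m

Tension: T = A_s f_y = 1830 × 500 = 915000 N.
Try a within the flange: a = T/(0.85 f'_c b_f) = 915000/(0.85 × 23.4 × 1720) = 26.75 mm.
Since a = 26.75 ≤ h_f = 160 mm, the stress block lies entirely in the flange; analyse as a rectangular beam of width b_f.
M_n = T(d − a/2) = 915000 × (665 − 13.375) = 596.24 × 10⁶ N·mm.
M_n = 596.24 kN·m.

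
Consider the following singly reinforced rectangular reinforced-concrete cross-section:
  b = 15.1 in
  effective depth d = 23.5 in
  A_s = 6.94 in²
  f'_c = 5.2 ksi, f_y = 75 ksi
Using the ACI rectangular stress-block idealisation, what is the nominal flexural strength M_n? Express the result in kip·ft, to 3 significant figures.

T = A_s f_y = 6.94 × 75 = 520.5 kips.
a = T/(0.85 f'_c b) = 520.5/(0.85 × 5.2 × 15.1) = 7.799 in.
M_n = T(d − a/2) = 520.5 × (23.5 − 3.8995) = 10202.1 kip·in = 10202.1/12 = 850.18 kip·ft.

M_n ≈ 850 kip·ft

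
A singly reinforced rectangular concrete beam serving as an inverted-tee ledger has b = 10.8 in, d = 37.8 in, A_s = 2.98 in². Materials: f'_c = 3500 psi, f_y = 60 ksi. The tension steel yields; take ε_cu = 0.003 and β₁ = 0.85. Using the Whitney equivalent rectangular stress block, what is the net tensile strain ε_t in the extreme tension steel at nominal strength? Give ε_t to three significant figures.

ε_t ≈ 0.0143

a = A_s f_y/(0.85 f'_c b) = 5.565 in.
β₁ = 0.85, so c = a/β₁ = 5.565/0.85 = 6.547 in.
From the linear strain diagram with ε_cu = 0.003: ε_t = 0.003 (d − c)/c = 0.003 × (37.8 − 6.547)/6.547 = 0.0143.
Since ε_t ≥ 0.005, the section is tension-controlled.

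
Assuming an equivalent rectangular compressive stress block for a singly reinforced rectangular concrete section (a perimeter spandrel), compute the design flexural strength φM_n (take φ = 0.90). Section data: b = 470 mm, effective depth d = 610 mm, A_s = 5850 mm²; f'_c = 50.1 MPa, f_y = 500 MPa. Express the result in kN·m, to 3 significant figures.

T = A_s f_y = 5850 × 500 = 2925000 N = 2925 kN.
From C = T: a = T/(0.85 f'_c b) = 2925000/(0.85 × 50.1 × 470) = 146.14 mm.
M_n = T(d − a/2) = 2925 kN × (610 − 73.07) mm = 1570.52 kN·m.
φM_n = 0.90 × 1570.52 = 1413.47 kN·m.

φM_n ≈ 1410 kN·m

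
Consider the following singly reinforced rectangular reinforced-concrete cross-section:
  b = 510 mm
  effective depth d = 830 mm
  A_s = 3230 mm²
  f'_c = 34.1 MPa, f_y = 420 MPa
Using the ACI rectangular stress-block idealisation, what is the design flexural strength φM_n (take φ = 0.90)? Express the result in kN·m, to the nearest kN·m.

φM_n ≈ 957 kN·m

T = A_s f_y = 3230 × 420 = 1356600 N = 1356.6 kN.
From C = T: a = T/(0.85 f'_c b) = 1356600/(0.85 × 34.1 × 510) = 91.77 mm.
M_n = T(d − a/2) = 1356.6 kN × (830 − 45.885) mm = 1063.73 kN·m.
φM_n = 0.90 × 1063.73 = 957.36 kN·m.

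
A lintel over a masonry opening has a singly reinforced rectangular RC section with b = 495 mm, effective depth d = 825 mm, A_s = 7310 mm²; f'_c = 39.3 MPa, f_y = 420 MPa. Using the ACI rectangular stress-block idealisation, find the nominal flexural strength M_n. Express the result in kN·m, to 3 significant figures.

T = A_s f_y = 7310 × 420 = 3070200 N = 3070.2 kN.
From C = T: a = T/(0.85 f'_c b) = 3070200/(0.85 × 39.3 × 495) = 185.67 mm.
M_n = T(d − a/2) = 3070.2 kN × (825 − 92.835) mm = 2247.89 kN·m.

M_n ≈ 2250 kN·m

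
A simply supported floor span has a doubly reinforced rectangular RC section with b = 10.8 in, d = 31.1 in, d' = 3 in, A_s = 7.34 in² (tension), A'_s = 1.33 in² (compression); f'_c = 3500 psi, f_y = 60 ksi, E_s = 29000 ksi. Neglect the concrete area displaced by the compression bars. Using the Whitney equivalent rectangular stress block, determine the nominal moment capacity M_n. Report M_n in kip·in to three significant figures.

M_n ≈ 11400 kip·in

Assume both steels yield.
a = (A_s − A'_s) f_y/(0.85 f'_c b) = (7.34 − 1.33) × 60/(0.85 × 3.5 × 10.8) = 11.223 in.
c = a/β₁ = 11.223/0.85 = 13.204 in; ε'_s = 0.003(c − d')/c = 0.0023 ≥ ε_y = 0.0021, so the compression steel yields.
M_n = (A_s − A'_s) f_y (d − a/2) + A'_s f_y (d − d') = 360.6 × (31.1 − 5.6115) + 79.8 × (31.1 − 3) = 9191.2 + 2242.4 = 11433.6 kip·in.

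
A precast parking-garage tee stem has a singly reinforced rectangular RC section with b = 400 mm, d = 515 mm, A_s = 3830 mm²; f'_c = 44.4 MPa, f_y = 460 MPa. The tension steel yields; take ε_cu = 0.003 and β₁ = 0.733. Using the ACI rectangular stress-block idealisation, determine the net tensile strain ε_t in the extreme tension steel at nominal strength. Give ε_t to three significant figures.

a = A_s f_y/(0.85 f'_c b) = 116.71 mm.
β₁ = 0.733, so c = a/β₁ = 116.71/0.733 = 159.22 mm.
From the linear strain diagram with ε_cu = 0.003: ε_t = 0.003 (d − c)/c = 0.003 × (515 − 159.22)/159.22 = 0.00670.
Since ε_t ≥ 0.005, the section is tension-controlled.

ε_t ≈ 0.00670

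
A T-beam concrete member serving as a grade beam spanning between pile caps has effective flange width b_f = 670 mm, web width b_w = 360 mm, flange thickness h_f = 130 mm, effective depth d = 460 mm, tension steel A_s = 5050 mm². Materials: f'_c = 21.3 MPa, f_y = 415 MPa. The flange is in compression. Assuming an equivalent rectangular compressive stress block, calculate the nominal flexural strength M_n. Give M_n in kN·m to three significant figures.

M_n ≈ 773 kN·m

Tension: T = A_s f_y = 5050 × 415 = 2095750 N.
Try a within the flange: a = T/(0.85 f'_c b_f) = 2095750/(0.85 × 21.3 × 670) = 172.77 mm.
a = 172.77 > h_f = 130 mm: the block extends into the web. Split into flange-overhang and web parts.
C_f = 0.85 f'_c (b_f − b_w) h_f = 0.85 × 21.3 × (670 − 360) × 130 = 729632 N.
Remaining web compression depth: a_w = (T − C_f)/(0.85 f'_c b_w) = (2095750 − 729632)/(0.85 × 21.3 × 360) = 209.60 mm.
M_n = C_f(d − h_f/2) + (T − C_f)(d − a_w/2) = 729632 × (460 − 65) + 1366118 × (460 − 104.8) = 288.20 + 485.25 = 773.45 × 10⁶ N·mm.
M_n = 773.45 kN·m.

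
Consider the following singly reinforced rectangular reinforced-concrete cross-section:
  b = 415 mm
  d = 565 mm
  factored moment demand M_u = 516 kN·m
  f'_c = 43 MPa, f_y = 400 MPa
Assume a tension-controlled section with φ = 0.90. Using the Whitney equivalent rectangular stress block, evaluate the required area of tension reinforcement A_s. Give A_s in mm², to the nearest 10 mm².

A_s ≈ 2710 mm²

M_n = M_u/φ = 516/0.90 = 573.333 kN·m.
With M_n = 0.85 f'_c a b (d − a/2), solve the quadratic for a:
a = d − √(d² − 2M_n/(0.85 f'_c b)) = 565 − √(565² − 2 × 573.333×10⁶/(0.85 × 43 × 415)) = 71.41 mm.
A_s = 0.85 f'_c a b / f_y = 0.85 × 43 × 71.41 × 415 / 400 = 2707.9 mm².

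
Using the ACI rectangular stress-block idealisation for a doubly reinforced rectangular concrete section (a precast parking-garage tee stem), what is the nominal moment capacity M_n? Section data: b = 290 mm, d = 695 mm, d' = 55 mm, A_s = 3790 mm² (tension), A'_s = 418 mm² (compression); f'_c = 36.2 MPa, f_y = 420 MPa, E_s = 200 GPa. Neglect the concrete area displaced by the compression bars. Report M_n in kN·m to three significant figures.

M_n ≈ 984 kN·m

Assume both tension and compression steel yield.
Net tension couple steel: A_s − A'_s = 3372 mm².
a = (A_s − A'_s) f_y / (0.85 f'_c b) = 1416240/(0.85 × 36.2 × 290) = 158.71 mm.
c = a/β₁ = 158.71/0.791 = 200.64 mm; ε'_s = 0.003(c − d')/c = 0.0022 ≥ f_y/E_s = 0.0021, so compression steel does yield.
M_n = (A_s − A'_s) f_y (d − a/2) + A'_s f_y (d − d') = [1416240 × (695 − 79.355) + 175560 × (695 − 55)] × 10⁻⁶ = 871.90 + 112.36 = 984.26 kN·m.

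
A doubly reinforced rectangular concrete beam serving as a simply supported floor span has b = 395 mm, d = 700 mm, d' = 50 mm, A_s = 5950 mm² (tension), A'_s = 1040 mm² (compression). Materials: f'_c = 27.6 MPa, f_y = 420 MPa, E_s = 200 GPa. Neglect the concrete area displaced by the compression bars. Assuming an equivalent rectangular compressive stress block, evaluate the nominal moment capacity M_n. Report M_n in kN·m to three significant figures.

Assume both tension and compression steel yield.
Net tension couple steel: A_s − A'_s = 4910 mm².
a = (A_s − A'_s) f_y / (0.85 f'_c b) = 2062200/(0.85 × 27.6 × 395) = 222.54 mm.
c = a/β₁ = 222.54/0.85 = 261.81 mm; ε'_s = 0.003(c − d')/c = 0.0024 ≥ f_y/E_s = 0.0021, so compression steel does yield.
M_n = (A_s − A'_s) f_y (d − a/2) + A'_s f_y (d − d') = [2062200 × (700 − 111.27) + 436800 × (700 − 50)] × 10⁻⁶ = 1214.08 + 283.92 = 1498.00 kN·m.

M_n ≈ 1500 kN·m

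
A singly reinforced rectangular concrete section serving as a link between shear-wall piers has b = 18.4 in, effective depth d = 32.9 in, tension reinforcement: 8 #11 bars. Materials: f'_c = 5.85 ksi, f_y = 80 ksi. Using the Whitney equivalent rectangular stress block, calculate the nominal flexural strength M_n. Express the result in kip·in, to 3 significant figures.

M_n ≈ 27400 kip·in

A_s = 8 × 1.56 = 12.48 in².
T = A_s f_y = 12.48 × 80 = 998.4 kips.
a = T/(0.85 f'_c b) = 998.4/(0.85 × 5.85 × 18.4) = 10.912 in.
M_n = T(d − a/2) = 998.4 × (32.9 − 5.456) = 27400.1 kip·in.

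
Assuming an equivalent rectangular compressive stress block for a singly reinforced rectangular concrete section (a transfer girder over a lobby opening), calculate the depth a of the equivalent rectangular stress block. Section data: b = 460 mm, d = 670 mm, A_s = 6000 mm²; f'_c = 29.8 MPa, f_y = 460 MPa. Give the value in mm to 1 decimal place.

T = A_s f_y = 6000 × 460 = 2760000 N = 2760 kN.
Setting C = 0.85 f'_c a b equal to T: a = 2760000/(0.85 × 29.8 × 460) = 236.9 mm.

a ≈ 236.9 mm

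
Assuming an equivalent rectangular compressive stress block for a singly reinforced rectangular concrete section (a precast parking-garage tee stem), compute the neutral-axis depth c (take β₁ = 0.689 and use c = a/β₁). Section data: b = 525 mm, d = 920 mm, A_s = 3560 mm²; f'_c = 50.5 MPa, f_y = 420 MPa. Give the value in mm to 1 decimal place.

c ≈ 96.3 mm

T = A_s f_y = 3560 × 420 = 1495200 N = 1495.2 kN.
Setting C = 0.85 f'_c a b equal to T: a = 1495200/(0.85 × 50.5 × 525) = 66.348 mm.
With β₁ = 0.689, c = a/β₁ = 66.348/0.689 = 96.3 mm.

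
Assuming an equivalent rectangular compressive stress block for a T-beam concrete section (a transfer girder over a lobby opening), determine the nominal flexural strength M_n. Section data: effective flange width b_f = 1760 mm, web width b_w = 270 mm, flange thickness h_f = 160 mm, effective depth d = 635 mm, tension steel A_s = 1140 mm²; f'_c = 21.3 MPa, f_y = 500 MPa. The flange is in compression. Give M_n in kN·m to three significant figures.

M_n ≈ 357 kN·m

Tension: T = A_s f_y = 1140 × 500 = 570000 N.
Try a within the flange: a = T/(0.85 f'_c b_f) = 570000/(0.85 × 21.3 × 1760) = 17.89 mm.
Since a = 17.89 ≤ h_f = 160 mm, the stress block lies entirely in the flange; analyse as a rectangular beam of width b_f.
M_n = T(d − a/2) = 570000 × (635 − 8.945) = 356.85 × 10⁶ N·mm.
M_n = 356.85 kN·m.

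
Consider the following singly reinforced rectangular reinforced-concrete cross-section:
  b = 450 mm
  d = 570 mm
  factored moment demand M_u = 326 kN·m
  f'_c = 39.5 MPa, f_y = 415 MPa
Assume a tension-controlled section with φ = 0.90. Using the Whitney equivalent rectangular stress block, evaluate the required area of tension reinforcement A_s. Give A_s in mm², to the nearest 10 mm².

M_n = M_u/φ = 326/0.90 = 362.222 kN·m.
With M_n = 0.85 f'_c a b (d − a/2), solve the quadratic for a:
a = d − √(d² − 2M_n/(0.85 f'_c b)) = 570 − √(570² − 2 × 362.222×10⁶/(0.85 × 39.5 × 450)) = 43.74 mm.
A_s = 0.85 f'_c a b / f_y = 0.85 × 39.5 × 43.74 × 450 / 415 = 1592.4 mm².

A_s ≈ 1590 mm²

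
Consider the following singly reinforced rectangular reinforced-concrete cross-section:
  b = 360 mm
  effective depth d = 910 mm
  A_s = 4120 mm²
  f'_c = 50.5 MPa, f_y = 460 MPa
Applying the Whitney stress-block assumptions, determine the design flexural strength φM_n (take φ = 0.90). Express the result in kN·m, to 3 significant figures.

φM_n ≈ 1450 kN·m

T = A_s f_y = 4120 × 460 = 1895200 N = 1895.2 kN.
From C = T: a = T/(0.85 f'_c b) = 1895200/(0.85 × 50.5 × 360) = 122.64 mm.
M_n = T(d − a/2) = 1895.2 kN × (910 − 61.32) mm = 1608.42 kN·m.
φM_n = 0.90 × 1608.42 = 1447.58 kN·m.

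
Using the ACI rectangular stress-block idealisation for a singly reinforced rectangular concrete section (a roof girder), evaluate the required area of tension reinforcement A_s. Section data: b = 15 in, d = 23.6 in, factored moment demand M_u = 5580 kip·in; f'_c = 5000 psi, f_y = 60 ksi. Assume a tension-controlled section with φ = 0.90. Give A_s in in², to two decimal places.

M_n = M_u/φ = 5580/0.90 = 6200 kip·in.
From M_n = 0.85 f'_c a b (d − a/2):
a = d − √(d² − 2M_n/(0.85 f'_c b)) = 23.6 − √(23.6² − 2 × 6200/(0.85 × 5 × 15)) = 4.562 in.
A_s = 0.85 f'_c a b / f_y = 0.85 × 5 × 4.562 × 15 / 60 = 4.847 in².

A_s ≈ 4.85 in²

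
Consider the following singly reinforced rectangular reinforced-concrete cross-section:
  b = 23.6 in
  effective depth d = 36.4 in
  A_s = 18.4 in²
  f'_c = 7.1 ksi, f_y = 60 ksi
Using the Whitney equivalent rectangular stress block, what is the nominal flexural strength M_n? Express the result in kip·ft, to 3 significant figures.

M_n ≈ 2990 kip·ft

T = A_s f_y = 18.4 × 60 = 1104 kips.
a = T/(0.85 f'_c b) = 1104/(0.85 × 7.1 × 23.6) = 7.751 in.
M_n = T(d − a/2) = 1104 × (36.4 − 3.8755) = 35907.0 kip·in = 35907.0/12 = 2992.25 kip·ft.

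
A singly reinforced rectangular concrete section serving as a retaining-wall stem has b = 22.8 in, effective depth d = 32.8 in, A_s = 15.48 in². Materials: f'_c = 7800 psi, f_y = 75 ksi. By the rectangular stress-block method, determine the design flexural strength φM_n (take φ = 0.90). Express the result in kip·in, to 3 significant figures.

φM_n ≈ 30300 kip·in

T = A_s f_y = 15.48 × 75 = 1161 kips.
a = T/(0.85 f'_c b) = 1161/(0.85 × 7.8 × 22.8) = 7.680 in.
M_n = T(d − a/2) = 1161 × (32.8 − 3.84) = 33622.6 kip·in.
φM_n = 0.90 × 33622.6 = 30260.3 kip·in.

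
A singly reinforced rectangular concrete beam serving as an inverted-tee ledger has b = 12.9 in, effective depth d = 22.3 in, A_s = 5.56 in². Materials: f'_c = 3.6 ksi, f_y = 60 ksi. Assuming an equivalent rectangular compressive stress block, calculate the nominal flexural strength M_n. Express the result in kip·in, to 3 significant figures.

M_n ≈ 6030 kip·in

T = A_s f_y = 5.56 × 60 = 333.6 kips.
a = T/(0.85 f'_c b) = 333.6/(0.85 × 3.6 × 12.9) = 8.451 in.
M_n = T(d − a/2) = 333.6 × (22.3 − 4.2255) = 6029.7 kip·in.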